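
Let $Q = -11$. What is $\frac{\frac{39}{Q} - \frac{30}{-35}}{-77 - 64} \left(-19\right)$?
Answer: $- \frac{1311}{3619} \approx -0.36225$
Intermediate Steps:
$\frac{\frac{39}{Q} - \frac{30}{-35}}{-77 - 64} \left(-19\right) = \frac{\frac{39}{-11} - \frac{30}{-35}}{-77 - 64} \left(-19\right) = \frac{39 \left(- \frac{1}{11}\right) - - \frac{6}{7}}{-141} \left(-19\right) = - \frac{- \frac{39}{11} + \frac{6}{7}}{141} \left(-19\right) = \left(- \frac{1}{141}\right) \left(- \frac{207}{77}\right) \left(-19\right) = \frac{69}{3619} \left(-19\right) = - \frac{1311}{3619}$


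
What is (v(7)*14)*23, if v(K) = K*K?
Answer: 15778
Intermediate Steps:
v(K) = K²
(v(7)*14)*23 = (7²*14)*23 = (49*14)*23 = 686*23 = 15778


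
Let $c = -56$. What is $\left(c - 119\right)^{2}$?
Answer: $30625$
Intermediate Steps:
$\left(c - 119\right)^{2} = \left(-56 - 119\right)^{2} = \left(-175\right)^{2} = 30625$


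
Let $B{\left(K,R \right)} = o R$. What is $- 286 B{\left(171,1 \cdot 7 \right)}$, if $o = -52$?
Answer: $104104$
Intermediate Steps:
$B{\left(K,R \right)} = - 52 R$
$- 286 B{\left(171,1 \cdot 7 \right)} = - 286 \left(- 52 \cdot 1 \cdot 7\right) = - 286 \left(\left(-52\right) 7\right) = \left(-286\right) \left(-364\right) = 104104$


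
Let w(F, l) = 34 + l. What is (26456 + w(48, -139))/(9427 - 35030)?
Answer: -26351/25603 ≈ -1.0292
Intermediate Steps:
(26456 + w(48, -139))/(9427 - 35030) = (26456 + (34 - 139))/(9427 - 35030) = (26456 - 105)/(-25603) = 26351*(-1/25603) = -26351/25603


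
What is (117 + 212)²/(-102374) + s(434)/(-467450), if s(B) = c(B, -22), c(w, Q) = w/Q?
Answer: -139136898698/131600497325 ≈ -1.0573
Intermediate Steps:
s(B) = -B/22 (s(B) = B/(-22) = B*(-1/22) = -B/22)
(117 + 212)²/(-102374) + s(434)/(-467450) = (117 + 212)²/(-102374) - 1/22*434/(-467450) = 329²*(-1/102374) - 217/11*(-1/467450) = 108241*(-1/102374) + 217/5141950 = -108241/102374 + 217/5141950 = -139136898698/131600497325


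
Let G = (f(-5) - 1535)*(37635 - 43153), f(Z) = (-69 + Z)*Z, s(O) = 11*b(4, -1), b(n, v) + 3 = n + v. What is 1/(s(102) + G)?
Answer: 1/6428470 ≈ 1.5556e-7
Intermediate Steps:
b(n, v) = -3 + n + v (b(n, v) = -3 + (n + v) = -3 + n + v)
s(O) = 0 (s(O) = 11*(-3 + 4 - 1) = 11*0 = 0)
f(Z) = Z*(-69 + Z)
G = 6428470 (G = (-5*(-69 - 5) - 1535)*(37635 - 43153) = (-5*(-74) - 1535)*(-5518) = (370 - 1535)*(-5518) = -1165*(-5518) = 6428470)
1/(s(102) + G) = 1/(0 + 6428470) = 1/6428470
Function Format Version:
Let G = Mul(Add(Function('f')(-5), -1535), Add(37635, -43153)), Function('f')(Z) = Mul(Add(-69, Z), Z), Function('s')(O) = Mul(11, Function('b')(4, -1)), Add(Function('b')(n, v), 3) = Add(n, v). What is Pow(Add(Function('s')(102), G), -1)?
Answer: Rational(1, 6428470) ≈ 1.5556e-7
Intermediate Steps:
Function('b')(n, v) = Add(-3, n, v) (Function('b')(n, v) = Add(-3, Add(n, v)) = Add(-3, n, v))
Function('s')(O) = 0 (Function('s')(O) = Mul(11, Add(-3, 4, -1)) = Mul(11, 0) = 0)
Function('f')(Z) = Mul(Z, Add(-69, Z))
G = 6428470 (G = Mul(Add(Mul(-5, Add(-69, -5)), -1535), Add(37635, -43153)) = Mul(Add(Mul(-5, -74), -1535), -5518) = Mul(Add(370, -1535), -5518) = Mul(-1165, -5518) = 6428470)
Pow(Add(Function('s')(102), G), -1) = Pow(Add(0, 6428470), -1) = Pow(6428470, -1) = Rational(1, 6428470)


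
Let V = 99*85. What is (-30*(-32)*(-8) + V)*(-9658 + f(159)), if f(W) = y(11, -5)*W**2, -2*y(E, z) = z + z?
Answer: 85809045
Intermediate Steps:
y(E, z) = -z (y(E, z) = -(z + z)/2 = -z)
f(W) = 5*W**2 (f(W) = (-1*(-5))*W**2 = 5*W**2)
V = 8415
(-30*(-32)*(-8) + V)*(-9658 + f(159)) = (-30*(-32)*(-8) + 8415)*(-9658 + 5*159**2) = (960*(-8) + 8415)*(-9658 + 5*25281) = (-7680 + 8415)*(-9658 + 126405) = 735*116747 = 85809045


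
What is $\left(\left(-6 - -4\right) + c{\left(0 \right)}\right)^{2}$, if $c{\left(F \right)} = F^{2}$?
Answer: $4$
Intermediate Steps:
$\left(\left(-6 - -4\right) + c{\left(0 \right)}\right)^{2} = \left(\left(-6 - -4\right) + 0^{2}\right)^{2} = \left(\left(-6 + 4\right) + 0\right)^{2} = \left(-2 + 0\right)^{2} = \left(-2\right)^{2} = 4$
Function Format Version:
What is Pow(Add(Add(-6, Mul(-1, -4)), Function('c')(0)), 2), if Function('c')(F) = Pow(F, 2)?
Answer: 4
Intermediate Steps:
Pow(Add(Add(-6, Mul(-1, -4)), Function('c')(0)), 2) = Pow(Add(Add(-6, Mul(-1, -4)), Pow(0, 2)), 2) = Pow(Add(Add(-6, 4), 0), 2) = Pow(Add(-2, 0), 2) = Pow(-2, 2) = 4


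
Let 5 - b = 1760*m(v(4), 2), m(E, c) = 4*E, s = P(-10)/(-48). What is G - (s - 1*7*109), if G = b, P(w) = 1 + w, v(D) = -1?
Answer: 124925/16 ≈ 7807.8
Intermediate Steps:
s = 3/16 (s = (1 - 10)/(-48) = -9*(-1/48) = 3/16 ≈ 0.18750)
b = 7045 (b = 5 - 1760*4*(-1) = 5 - 1760*(-4) = 5 - 1*(-7040) = 5 + 7040 = 7045)
G = 7045
G - (s - 1*7*109) = 7045 - (3/16 - 1*7*109) = 7045 - (3/16 - 7*109) = 7045 - (3/16 - 763) = 7045 - 1*(-12205/16) = 7045 + 12205/16 = 124925/16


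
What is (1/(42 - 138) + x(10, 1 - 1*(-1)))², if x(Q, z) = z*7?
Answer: 1803649/9216 ≈ 195.71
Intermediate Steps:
x(Q, z) = 7*z
(1/(42 - 138) + x(10, 1 - 1*(-1)))² = (1/(42 - 138) + 7*(1 - 1*(-1)))² = (1/(-96) + 7*(1 + 1))² = (-1/96 + 7*2)² = (-1/96 + 14)² = (1343/96)² = 1803649/9216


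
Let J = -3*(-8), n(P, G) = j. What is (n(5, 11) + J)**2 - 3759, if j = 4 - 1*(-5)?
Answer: -2670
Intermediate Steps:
j = 9 (j = 4 + 5 = 9)
n(P, G) = 9
J = 24
(n(5, 11) + J)**2 - 3759 = (9 + 24)**2 - 3759 = 33**2 - 3759 = 1089 - 3759 = -2670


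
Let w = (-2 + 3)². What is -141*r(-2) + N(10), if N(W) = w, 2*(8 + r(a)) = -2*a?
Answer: 847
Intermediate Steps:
r(a) = -8 - a (r(a) = -8 + (-2*a)/2 = -8 - a)
w = 1 (w = 1² = 1)
N(W) = 1
-141*r(-2) + N(10) = -141*(-8 - 1*(-2)) + 1 = -141*(-8 + 2) + 1 = -141*(-6) + 1 = 846 + 1 = 847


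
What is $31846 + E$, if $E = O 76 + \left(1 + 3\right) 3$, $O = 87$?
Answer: $38470$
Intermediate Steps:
$E = 6624$ ($E = 87 \cdot 76 + \left(1 + 3\right) 3 = 6612 + 4 \cdot 3 = 6612 + 12 = 6624$)
$31846 + E = 31846 + 6624 = 38470$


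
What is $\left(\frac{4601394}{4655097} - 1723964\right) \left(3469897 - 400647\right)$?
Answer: $- \frac{912273750780653500}{172411} \approx -5.2913 \cdot 10^{12}$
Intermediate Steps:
$\left(\frac{4601394}{4655097} - 1723964\right) \left(3469897 - 400647\right) = \left(4601394 \cdot \frac{1}{4655097} - 1723964\right) 3069250 = \left(\frac{170422}{172411} - 1723964\right) 3069250 = \left(- \frac{297230186782}{172411}\right) 3069250 = - \frac{912273750780653500}{172411}$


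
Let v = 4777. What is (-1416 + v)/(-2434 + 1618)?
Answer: -3361/816 ≈ -4.1189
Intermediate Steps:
(-1416 + v)/(-2434 + 1618) = (-1416 + 4777)/(-2434 + 1618) = 3361/(-816) = 3361*(-1/816) = -3361/816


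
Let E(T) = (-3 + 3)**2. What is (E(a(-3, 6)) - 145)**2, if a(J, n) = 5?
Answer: 21025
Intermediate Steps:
E(T) = 0 (E(T) = 0**2 = 0)
(E(a(-3, 6)) - 145)**2 = (0 - 145)**2 = (-145)**2 = 21025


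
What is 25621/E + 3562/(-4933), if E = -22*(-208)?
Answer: 110088681/22573408 ≈ 4.8769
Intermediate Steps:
E = 4576
25621/E + 3562/(-4933) = 25621/4576 + 3562/(-4933) = 25621*(1/4576) + 3562*(-1/4933) = 25621/4576 - 3562/4933 = 110088681/22573408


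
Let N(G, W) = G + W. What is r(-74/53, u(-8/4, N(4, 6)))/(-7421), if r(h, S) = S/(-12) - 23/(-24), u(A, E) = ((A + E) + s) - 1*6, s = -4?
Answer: -9/59368 ≈ -0.00015160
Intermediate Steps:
u(A, E) = -10 + A + E (u(A, E) = ((A + E) - 4) - 1*6 = (-4 + A + E) - 6 = -10 + A + E)
r(h, S) = 23/24 - S/12 (r(h, S) = S*(-1/12) - 23*(-1/24) = -S/12 + 23/24 = 23/24 - S/12)
r(-74/53, u(-8/4, N(4, 6)))/(-7421) = (23/24 - (-10 - 8/4 + (4 + 6))/12)/(-7421) = (23/24 - (-10 - 8*¼ + 10)/12)*(-1/7421) = (23/24 - (-10 - 2 + 10)/12)*(-1/7421) = (23/24 - 1/12*(-2))*(-1/7421) = (23/24 + ⅙)*(-1/7421) = (9/8)*(-1/7421) = -9/59368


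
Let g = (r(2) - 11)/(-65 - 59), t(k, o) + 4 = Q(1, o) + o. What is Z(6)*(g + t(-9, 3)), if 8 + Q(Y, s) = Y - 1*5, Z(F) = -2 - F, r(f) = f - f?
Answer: 3202/31 ≈ 103.29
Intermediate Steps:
r(f) = 0
Q(Y, s) = -13 + Y (Q(Y, s) = -8 + (Y - 1*5) = -8 + (Y - 5) = -8 + (-5 + Y) = -13 + Y)
t(k, o) = -16 + o (t(k, o) = -4 + ((-13 + 1) + o) = -4 + (-12 + o) = -16 + o)
g = 11/124 (g = (0 - 11)/(-65 - 59) = -11/(-124) = -11*(-1/124) = 11/124 ≈ 0.088710)
Z(6)*(g + t(-9, 3)) = (-2 - 1*6)*(11/124 + (-16 + 3)) = (-2 - 6)*(11/124 - 13) = -8*(-1601/124) = 3202/31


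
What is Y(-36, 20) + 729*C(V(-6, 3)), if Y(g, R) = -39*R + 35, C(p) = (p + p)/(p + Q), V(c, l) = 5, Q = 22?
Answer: -475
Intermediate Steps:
C(p) = 2*p/(22 + p) (C(p) = (p + p)/(p + 22) = (2*p)/(22 + p) = 2*p/(22 + p))
Y(g, R) = 35 - 39*R
Y(-36, 20) + 729*C(V(-6, 3)) = (35 - 39*20) + 729*(2*5/(22 + 5)) = (35 - 780) + 729*(2*5/27) = -745 + 729*(2*5*(1/27)) = -745 + 729*(10/27) = -745 + 270 = -475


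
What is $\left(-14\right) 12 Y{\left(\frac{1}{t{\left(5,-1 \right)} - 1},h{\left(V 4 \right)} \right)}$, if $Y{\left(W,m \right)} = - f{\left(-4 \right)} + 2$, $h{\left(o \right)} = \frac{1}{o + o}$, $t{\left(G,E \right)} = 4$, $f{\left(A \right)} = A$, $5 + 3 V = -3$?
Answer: $-1008$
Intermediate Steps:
$V = - \frac{8}{3}$ ($V = - \frac{5}{3} + \frac{1}{3} \left(-3\right) = - \frac{5}{3} - 1 = - \frac{8}{3} \approx -2.6667$)
$h{\left(o \right)} = \frac{1}{2 o}$
$Y{\left(W,m \right)} = 6$ ($Y{\left(W,m \right)} = \left(-1\right) \left(-4\right) + 2 = 4 + 2 = 6$)
$\left(-14\right) 12 Y{\left(\frac{1}{t{\left(5,-1 \right)} - 1},h{\left(V 4 \right)} \right)} = \left(-14\right) 12 \cdot 6 = \left(-168\right) 6 = -1008$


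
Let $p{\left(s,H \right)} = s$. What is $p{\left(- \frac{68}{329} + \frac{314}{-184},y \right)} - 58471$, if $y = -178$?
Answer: $- \frac{1769858137}{30268} \approx -58473.0$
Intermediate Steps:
$p{\left(- \frac{68}{329} + \frac{314}{-184},y \right)} - 58471 = \left(- \frac{68}{329} + \frac{314}{-184}\right) - 58471 = \left(\left(-68\right) \frac{1}{329} + 314 \left(- \frac{1}{184}\right)\right) - 58471 = \left(- \frac{68}{329} - \frac{157}{92}\right) - 58471 = - \frac{57909}{30268} - 58471 = - \frac{1769858137}{30268}$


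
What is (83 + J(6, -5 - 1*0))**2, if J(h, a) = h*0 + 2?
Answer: 7225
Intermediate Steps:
J(h, a) = 2 (J(h, a) = 0 + 2 = 2)
(83 + J(6, -5 - 1*0))**2 = (83 + 2)**2 = 85**2 = 7225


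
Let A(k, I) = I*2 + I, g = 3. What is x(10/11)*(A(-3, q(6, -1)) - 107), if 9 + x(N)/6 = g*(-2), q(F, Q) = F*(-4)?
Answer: 16110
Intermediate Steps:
q(F, Q) = -4*F
x(N) = -90 (x(N) = -54 + 6*(3*(-2)) = -54 + 6*(-6) = -54 - 36 = -90)
A(k, I) = 3*I (A(k, I) = 2*I + I = 3*I)
x(10/11)*(A(-3, q(6, -1)) - 107) = -90*(3*(-4*6) - 107) = -90*(3*(-24) - 107) = -90*(-72 - 107) = -90*(-179) = 16110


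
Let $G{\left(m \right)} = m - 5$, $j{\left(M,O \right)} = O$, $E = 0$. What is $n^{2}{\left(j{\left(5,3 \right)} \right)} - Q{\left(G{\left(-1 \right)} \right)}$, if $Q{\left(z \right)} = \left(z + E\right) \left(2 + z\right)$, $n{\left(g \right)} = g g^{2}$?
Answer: $705$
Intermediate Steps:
$n{\left(g \right)} = g^{3}$
$G{\left(m \right)} = -5 + m$ ($G{\left(m \right)} = m - 5 = -5 + m$)
$Q{\left(z \right)} = z \left(2 + z\right)$ ($Q{\left(z \right)} = \left(z + 0\right) \left(2 + z\right) = z \left(2 + z\right)$)
$n^{2}{\left(j{\left(5,3 \right)} \right)} - Q{\left(G{\left(-1 \right)} \right)} = \left(3^{3}\right)^{2} - \left(-5 - 1\right) \left(2 - 6\right) = 27^{2} - - 6 \left(2 - 6\right) = 729 - \left(-6\right) \left(-4\right) = 729 - 24 = 705$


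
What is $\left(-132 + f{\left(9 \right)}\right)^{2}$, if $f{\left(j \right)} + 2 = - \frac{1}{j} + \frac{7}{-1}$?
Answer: $\frac{1612900}{81} \approx 19912.0$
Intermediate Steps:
$f{\left(j \right)} = -9 - \frac{1}{j}$ ($f{\left(j \right)} = -2 + \left(- \frac{1}{j} + \frac{7}{-1}\right) = -2 + \left(- \frac{1}{j} + 7 \left(-1\right)\right) = -2 - \left(7 + \frac{1}{j}\right) = -9 - \frac{1}{j}$)
$\left(-132 + f{\left(9 \right)}\right)^{2} = \left(-132 - \frac{82}{9}\right)^{2} = \left(- \frac{1270}{9}\right)^{2} = \frac{1612900}{81}$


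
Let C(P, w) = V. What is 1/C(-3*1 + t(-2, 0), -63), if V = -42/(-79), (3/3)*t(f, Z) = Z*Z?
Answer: 79/42 ≈ 1.8810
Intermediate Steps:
t(f, Z) = Z² (t(f, Z) = Z*Z = Z²)
V = 42/79 (V = -42*(-1/79) = 42/79 ≈ 0.53165)
C(P, w) = 42/79
1/C(-3*1 + t(-2, 0), -63) = 1/(42/79) = 79/42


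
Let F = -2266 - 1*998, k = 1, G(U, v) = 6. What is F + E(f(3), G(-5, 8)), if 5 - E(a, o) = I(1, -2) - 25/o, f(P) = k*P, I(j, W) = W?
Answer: -19517/6 ≈ -3252.8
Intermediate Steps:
F = -3264 (F = -2266 - 998 = -3264)
f(P) = P (f(P) = 1*P = P)
E(a, o) = 7 + 25/o (E(a, o) = 5 - (-2 - 25/o) = 5 + (2 + 25/o) = 7 + 25/o)
F + E(f(3), G(-5, 8)) = -3264 + (7 + 25/6) = -3264 + 67/6 = -19517/6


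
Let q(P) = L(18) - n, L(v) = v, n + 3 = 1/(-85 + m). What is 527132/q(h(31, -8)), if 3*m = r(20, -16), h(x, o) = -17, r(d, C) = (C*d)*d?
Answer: 1754031730/69879 ≈ 25101.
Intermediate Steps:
r(d, C) = C*d²
m = -6400/3 (m = (-16*20²)/3 = (-16*400)/3 = (⅓)*(-6400) = -6400/3 ≈ -2133.3)
n = -19968/6655 (n = -3 + 1/(-85 - 6400/3) = -3 + 1/(-6655/3) = -3 - 3/6655 = -19968/6655 ≈ -3.0005)
q(P) = 139758/6655 (q(P) = 18 - 1*(-19968/6655) = 18 + 19968/6655 = 139758/6655)
527132/q(h(31, -8)) = 527132/(139758/6655) = 527132*(6655/139758) = 1754031730/69879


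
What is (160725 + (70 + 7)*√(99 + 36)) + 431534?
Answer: 592259 + 231*√15 ≈ 5.9315e+5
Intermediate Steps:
(160725 + (70 + 7)*√(99 + 36)) + 431534 = (160725 + 77*√135) + 431534 = (160725 + 77*(3*√15)) + 431534 = (160725 + 231*√15) + 431534 = 592259 + 231*√15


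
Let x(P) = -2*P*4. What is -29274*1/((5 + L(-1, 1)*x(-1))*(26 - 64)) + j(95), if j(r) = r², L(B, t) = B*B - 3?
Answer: 1871588/209 ≈ 8955.0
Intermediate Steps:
L(B, t) = -3 + B² (L(B, t) = B² - 3 = -3 + B²)
x(P) = -8*P
-29274*1/((5 + L(-1, 1)*x(-1))*(26 - 64)) + j(95) = -29274*1/((5 + (-3 + (-1)²)*(-8*(-1)))*(26 - 64)) + 95² = -29274*(-1/(38*(5 + (-3 + 1)*8))) + 9025 = -29274*(-1/(38*(5 - 2*8))) + 9025 = -29274*(-1/(38*(5 - 16))) + 9025 = -29274/((-11*(-38))) + 9025 = -29274/418 + 9025 = -29274*1/418 + 9025 = -14637/209 + 9025 = 1871588/209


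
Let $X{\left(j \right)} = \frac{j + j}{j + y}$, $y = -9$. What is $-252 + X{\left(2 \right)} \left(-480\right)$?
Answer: $\frac{156}{7} \approx 22.286$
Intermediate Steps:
$X{\left(j \right)} = \frac{2 j}{-9 + j}$ ($X{\left(j \right)} = \frac{j + j}{j - 9} = \frac{2 j}{-9 + j}$)
$-252 + X{\left(2 \right)} \left(-480\right) = -252 + 2 \cdot 2 \frac{1}{-9 + 2} \left(-480\right) = -252 + 2 \cdot 2 \frac{1}{-7} \left(-480\right) = -252 + 2 \cdot 2 \left(- \frac{1}{7}\right) \left(-480\right) = -252 - - \frac{1920}{7} = -252 + \frac{1920}{7} = \frac{156}{7}$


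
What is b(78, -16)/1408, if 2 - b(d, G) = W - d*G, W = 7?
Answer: -1253/1408 ≈ -0.88991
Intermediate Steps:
b(d, G) = -5 + G*d (b(d, G) = 2 - (7 - d*G) = 2 - (7 - G*d) = 2 + (-7 + G*d) = -5 + G*d)
b(78, -16)/1408 = (-5 - 16*78)/1408 = (-5 - 1248)*(1/1408) = -1253*1/1408 = -1253/1408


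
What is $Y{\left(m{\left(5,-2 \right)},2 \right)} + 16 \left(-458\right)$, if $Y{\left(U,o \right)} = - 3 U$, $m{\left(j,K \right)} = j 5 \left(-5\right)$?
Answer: $-6953$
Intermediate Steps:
$m{\left(j,K \right)} = - 25 j$ ($m{\left(j,K \right)} = 5 j \left(-5\right) = - 25 j$)
$Y{\left(m{\left(5,-2 \right)},2 \right)} + 16 \left(-458\right) = - 3 \left(\left(-25\right) 5\right) + 16 \left(-458\right) = \left(-3\right) \left(-125\right) - 7328 = 375 - 7328 = -6953$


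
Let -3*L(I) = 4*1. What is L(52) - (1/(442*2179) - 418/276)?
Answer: 6019453/33227571 ≈ 0.18116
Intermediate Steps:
L(I) = -4/3
L(52) - (1/(442*2179) - 418/276) = -4/3 - (1/(442*2179) - 418/276) = -4/3 - ((1/442)*(1/2179) - 418*1/276) = -4/3 - (1/963118 - 209/138) = -4/3 - 1*(-50322881/33227571) = -4/3 + 50322881/33227571 = 6019453/33227571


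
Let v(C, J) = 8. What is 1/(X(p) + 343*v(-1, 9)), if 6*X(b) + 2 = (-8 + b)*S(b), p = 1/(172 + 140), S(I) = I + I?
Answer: 292032/801235969 ≈ 0.00036448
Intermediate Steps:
S(I) = 2*I
p = 1/312 ≈ 0.0032051
X(b) = -⅓ + b*(-8 + b)/3 (X(b) = -⅓ + ((-8 + b)*(2*b))/6 = -⅓ + (2*b*(-8 + b))/6 = -⅓ + b*(-8 + b)/3)
1/(X(p) + 343*v(-1, 9)) = 1/((-⅓ - 8/3*1/312 + (1/312)²/3) + 343*8) = 1/((-⅓ - 1/117 + (⅓)*(1/97344)) + 2744) = 1/((-⅓ - 1/117 + 1/292032) + 2744) = 1/(-99839/292032 + 2744) = 1/(801235969/292032) = 292032/801235969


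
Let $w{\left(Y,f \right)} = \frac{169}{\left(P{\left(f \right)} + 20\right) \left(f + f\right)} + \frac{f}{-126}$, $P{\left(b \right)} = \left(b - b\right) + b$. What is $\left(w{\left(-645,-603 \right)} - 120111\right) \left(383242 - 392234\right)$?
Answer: $\frac{2657698324521280}{2460843} \approx 1.08 \cdot 10^{9}$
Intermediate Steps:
$P{\left(b \right)} = b$ ($P{\left(b \right)} = 0 + b = b$)
$w{\left(Y,f \right)} = - \frac{f}{126} + \frac{169}{2 f \left(20 + f\right)}$ ($w{\left(Y,f \right)} = \frac{169}{\left(f + 20\right) \left(f + f\right)} + \frac{f}{-126} = \frac{169}{\left(20 + f\right) 2 f} + f \left(- \frac{1}{126}\right) = \frac{169}{2 f \left(20 + f\right)} - \frac{f}{126} = - \frac{f}{126} + \frac{169}{2 f \left(20 + f\right)}$)
$\left(w{\left(-645,-603 \right)} - 120111\right) \left(383242 - 392234\right) = \left(\frac{10647 - \left(-603\right)^{3} - 20 \left(-603\right)^{2}}{126 \left(-603\right) \left(20 - 603\right)} - 120111\right) \left(383242 - 392234\right) = \left(\frac{1}{126} \left(- \frac{1}{603}\right) \frac{1}{-583} \left(10647 - -219256227 - 7272180\right) - 120111\right) \left(-8992\right) = \left(\frac{1}{126} \left(- \frac{1}{603}\right) \left(- \frac{1}{583}\right) \left(10647 + 219256227 - 7272180\right) - 120111\right) \left(-8992\right) = \left(\frac{1}{126} \left(- \frac{1}{603}\right) \left(- \frac{1}{583}\right) 211994694 - 120111\right) \left(-8992\right) = \left(\frac{11777483}{2460843} - 120111\right) \left(-8992\right) = \left(- \frac{295562536090}{2460843}\right) \left(-8992\right) = \frac{2657698324521280}{2460843}$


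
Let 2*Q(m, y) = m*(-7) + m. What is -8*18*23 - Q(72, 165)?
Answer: -3096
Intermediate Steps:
Q(m, y) = -3*m (Q(m, y) = (m*(-7) + m)/2 = (-7*m + m)/2 = (-6*m)/2 = -3*m)
-8*18*23 - Q(72, 165) = -8*18*23 - (-3)*72 = -144*23 - 1*(-216) = -3312 + 216 = -3096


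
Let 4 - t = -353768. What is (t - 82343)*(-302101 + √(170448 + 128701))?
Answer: -81998972329 + 271429*√299149 ≈ -8.1851e+10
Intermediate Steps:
t = 353772 (t = 4 - 1*(-353768) = 4 + 353768 = 353772)
(t - 82343)*(-302101 + √(170448 + 128701)) = (353772 - 82343)*(-302101 + √(170448 + 128701)) = 271429*(-302101 + √299149) = -81998972329 + 271429*√299149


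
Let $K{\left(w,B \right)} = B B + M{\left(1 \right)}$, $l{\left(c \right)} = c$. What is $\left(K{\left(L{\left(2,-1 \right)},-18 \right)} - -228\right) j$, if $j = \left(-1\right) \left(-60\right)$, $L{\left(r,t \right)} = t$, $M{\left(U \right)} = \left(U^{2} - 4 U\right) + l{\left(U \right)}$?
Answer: $33000$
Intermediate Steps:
$M{\left(U \right)} = U^{2} - 3 U$ ($M{\left(U \right)} = \left(U^{2} - 4 U\right) + U = U^{2} - 3 U$)
$j = 60$
$K{\left(w,B \right)} = -2 + B^{2}$ ($K{\left(w,B \right)} = B B + 1 \left(-3 + 1\right) = B^{2} + 1 \left(-2\right) = B^{2} - 2 = -2 + B^{2}$)
$\left(K{\left(L{\left(2,-1 \right)},-18 \right)} - -228\right) j = \left(\left(-2 + \left(-18\right)^{2}\right) - -228\right) 60 = \left(\left(-2 + 324\right) + 228\right) 60 = \left(322 + 228\right) 60 = 550 \cdot 60 = 33000$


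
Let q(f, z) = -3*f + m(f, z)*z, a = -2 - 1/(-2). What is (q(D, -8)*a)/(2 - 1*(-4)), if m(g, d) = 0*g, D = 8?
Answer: 6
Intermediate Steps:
a = -3/2 (a = -2 - 1*(-½) = -2 + ½ = -3/2 ≈ -1.5000)
m(g, d) = 0
q(f, z) = -3*f (q(f, z) = -3*f + 0*z = -3*f + 0 = -3*f)
(q(D, -8)*a)/(2 - 1*(-4)) = (-3*8*(-3/2))/(2 - 1*(-4)) = (-24*(-3/2))/(2 + 4) = 36/6 = 36*(⅙) = 6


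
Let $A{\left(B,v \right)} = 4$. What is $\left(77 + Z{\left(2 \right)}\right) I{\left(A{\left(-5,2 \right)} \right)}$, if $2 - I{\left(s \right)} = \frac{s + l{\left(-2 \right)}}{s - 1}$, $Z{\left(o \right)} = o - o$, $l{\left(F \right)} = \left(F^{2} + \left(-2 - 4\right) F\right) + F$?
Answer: $-308$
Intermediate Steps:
$l{\left(F \right)} = F^{2} - 5 F$ ($l{\left(F \right)} = \left(F^{2} + \left(-2 - 4\right) F\right) + F = \left(F^{2} - 6 F\right) + F = F^{2} - 5 F$)
$Z{\left(o \right)} = 0$
$I{\left(s \right)} = 2 - \frac{14 + s}{-1 + s}$ ($I{\left(s \right)} = 2 - \frac{s - 2 \left(-5 - 2\right)}{s - 1} = 2 - \frac{s - -14}{-1 + s} = 2 - \frac{s + 14}{-1 + s} = 2 - \frac{14 + s}{-1 + s}$)
$\left(77 + Z{\left(2 \right)}\right) I{\left(A{\left(-5,2 \right)} \right)} = \left(77 + 0\right) \frac{-16 + 4}{-1 + 4} = 77 \cdot \frac{1}{3} \left(-12\right) = 77 \left(-4\right) = -308$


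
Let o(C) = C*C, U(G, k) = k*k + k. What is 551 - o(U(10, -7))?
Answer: -1213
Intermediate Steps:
U(G, k) = k + k² (U(G, k) = k² + k = k + k²)
o(C) = C²
551 - o(U(10, -7)) = 551 - (-7*(1 - 7))² = 551 - (-7*(-6))² = 551 - 1*42² = 551 - 1*1764 = 551 - 1764 = -1213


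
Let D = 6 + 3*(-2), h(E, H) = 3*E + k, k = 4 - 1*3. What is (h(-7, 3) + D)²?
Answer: 400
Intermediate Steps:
k = 1 (k = 4 - 3 = 1)
h(E, H) = 1 + 3*E (h(E, H) = 3*E + 1 = 1 + 3*E)
D = 0 (D = 6 - 6 = 0)
(h(-7, 3) + D)² = ((1 + 3*(-7)) + 0)² = ((1 - 21) + 0)² = (-20 + 0)² = (-20)² = 400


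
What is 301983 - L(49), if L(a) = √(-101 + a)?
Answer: 301983 - 2*I*√13 ≈ 3.0198e+5 - 7.2111*I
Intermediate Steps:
301983 - L(49) = 301983 - √(-101 + 49) = 301983 - √(-52) = 301983 - 2*I*√13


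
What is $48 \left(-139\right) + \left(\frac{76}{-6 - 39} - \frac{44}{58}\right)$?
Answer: $- \frac{8710154}{1305} \approx -6674.4$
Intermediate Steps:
$48 \left(-139\right) + \left(\frac{76}{-6 - 39} - \frac{44}{58}\right) = -6672 + \left(\frac{76}{-6 - 39} - \frac{22}{29}\right) = -6672 + \left(\frac{76}{-45} - \frac{22}{29}\right) = -6672 + \left(76 \left(- \frac{1}{45}\right) - \frac{22}{29}\right) = -6672 - \frac{3194}{1305} = - \frac{8710154}{1305}$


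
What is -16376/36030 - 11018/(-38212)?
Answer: -57195293/344194590 ≈ -0.16617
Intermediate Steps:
-16376/36030 - 11018/(-38212) = -16376*1/36030 - 11018*(-1/38212) = -8188/18015 + 5509/19106 = -57195293/344194590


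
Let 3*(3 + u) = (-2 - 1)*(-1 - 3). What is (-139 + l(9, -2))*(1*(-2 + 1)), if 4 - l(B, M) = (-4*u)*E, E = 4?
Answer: 119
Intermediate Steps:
u = 1 (u = -3 + ((-2 - 1)*(-1 - 3))/3 = -3 + (-3*(-4))/3 = -3 + (1/3)*12 = -3 + 4 = 1)
l(B, M) = 20 (l(B, M) = 4 - (-4*1)*4 = 4 - (-4)*4 = 4 - 1*(-16) = 4 + 16 = 20)
(-139 + l(9, -2))*(1*(-2 + 1)) = (-139 + 20)*(1*(-2 + 1)) = -119*(-1) = 119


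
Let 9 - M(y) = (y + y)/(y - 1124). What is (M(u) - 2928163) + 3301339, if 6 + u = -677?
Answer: 674343929/1807 ≈ 3.7318e+5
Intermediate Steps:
u = -683 (u = -6 - 677 = -683)
M(y) = 9 - 2*y/(-1124 + y) (M(y) = 9 - (y + y)/(y - 1124) = 9 - 2*y/(-1124 + y))
(M(u) - 2928163) + 3301339 = ((-10116 + 7*(-683))/(-1124 - 683) - 2928163) + 3301339 = ((-10116 - 4781)/(-1807) - 2928163) + 3301339 = (-1/1807*(-14897) - 2928163) + 3301339 = (14897/1807 - 2928163) + 3301339 = -5291175644/1807 + 3301339 = 674343929/1807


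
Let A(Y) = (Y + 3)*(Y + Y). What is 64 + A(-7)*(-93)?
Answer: -5144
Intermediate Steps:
A(Y) = 2*Y*(3 + Y) (A(Y) = (3 + Y)*(2*Y) = 2*Y*(3 + Y))
64 + A(-7)*(-93) = 64 + (2*(-7)*(3 - 7))*(-93) = 64 + (2*(-7)*(-4))*(-93) = 64 + 56*(-93) = 64 - 5208 = -5144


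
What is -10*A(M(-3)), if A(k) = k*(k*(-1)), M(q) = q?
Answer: 90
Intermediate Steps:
A(k) = -k**2 (A(k) = k*(-k) = -k**2)
-10*A(M(-3)) = -(-10)*(-3)**2 = -(-10)*9 = -10*(-9) = 90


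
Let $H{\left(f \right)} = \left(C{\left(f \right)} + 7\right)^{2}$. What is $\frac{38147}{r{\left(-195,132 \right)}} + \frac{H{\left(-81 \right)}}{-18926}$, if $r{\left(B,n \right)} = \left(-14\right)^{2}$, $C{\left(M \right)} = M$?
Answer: $\frac{360448413}{1854748} \approx 194.34$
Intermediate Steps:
$r{\left(B,n \right)} = 196$
$H{\left(f \right)} = \left(7 + f\right)^{2}$ ($H{\left(f \right)} = \left(f + 7\right)^{2} = \left(7 + f\right)^{2}$)
$\frac{38147}{r{\left(-195,132 \right)}} + \frac{H{\left(-81 \right)}}{-18926} = \frac{38147}{196} + \frac{\left(7 - 81\right)^{2}}{-18926} = 38147 \cdot \frac{1}{196} + \left(-74\right)^{2} \left(- \frac{1}{18926}\right) = \frac{38147}{196} + 5476 \left(- \frac{1}{18926}\right) = \frac{38147}{196} - \frac{2738}{9463} = \frac{360448413}{1854748}$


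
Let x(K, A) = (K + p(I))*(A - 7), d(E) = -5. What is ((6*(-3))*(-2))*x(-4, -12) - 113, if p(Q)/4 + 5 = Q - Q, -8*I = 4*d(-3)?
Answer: 16303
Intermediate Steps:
I = 5/2 (I = -(-5)/2 = -1/8*(-20) = 5/2 ≈ 2.5000)
p(Q) = -20 (p(Q) = -20 + 4*(Q - Q) = -20 + 4*0 = -20 + 0 = -20)
x(K, A) = (-20 + K)*(-7 + A) (x(K, A) = (K - 20)*(A - 7) = (-20 + K)*(-7 + A))
((6*(-3))*(-2))*x(-4, -12) - 113 = ((6*(-3))*(-2))*(140 - 20*(-12) - 7*(-4) - 12*(-4)) - 113 = (-18*(-2))*(140 + 240 + 28 + 48) - 113 = 36*456 - 113 = 16416 - 113 = 16303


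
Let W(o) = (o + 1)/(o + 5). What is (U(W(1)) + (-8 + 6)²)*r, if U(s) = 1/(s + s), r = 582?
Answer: 3201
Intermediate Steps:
W(o) = (1 + o)/(5 + o)
U(s) = 1/(2*s)
(U(W(1)) + (-8 + 6)²)*r = (1/(2*(((1 + 1)/(5 + 1)))) + (-8 + 6)²)*582 = (1/(2*((2/6))) + (-2)²)*582 = (1/(2*(((⅙)*2))) + 4)*582 = (1/(2*(⅓)) + 4)*582 = ((½)*3 + 4)*582 = (3/2 + 4)*582 = (11/2)*582 = 3201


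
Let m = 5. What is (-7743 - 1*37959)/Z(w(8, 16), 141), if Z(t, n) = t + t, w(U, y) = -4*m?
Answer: 22851/20 ≈ 1142.6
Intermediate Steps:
w(U, y) = -20 (w(U, y) = -4*5 = -20)
Z(t, n) = 2*t
(-7743 - 1*37959)/Z(w(8, 16), 141) = (-7743 - 1*37959)/((2*(-20))) = (-7743 - 37959)/(-40) = -45702*(-1/40) = 22851/20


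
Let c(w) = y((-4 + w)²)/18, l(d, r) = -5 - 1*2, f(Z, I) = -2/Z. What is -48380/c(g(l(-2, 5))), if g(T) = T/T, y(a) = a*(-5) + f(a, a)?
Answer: 7837560/407 ≈ 19257.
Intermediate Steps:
y(a) = -5*a - 2/a (y(a) = a*(-5) - 2/a = -5*a - 2/a)
l(d, r) = -7 (l(d, r) = -5 - 2 = -7)
g(T) = 1
c(w) = -5*(-4 + w)²/18 - 1/(9*(-4 + w)²) (c(w) = (-5*(-4 + w)² - 2/(-4 + w)²)/18 = (-5*(-4 + w)² - 2/(-4 + w)²)*(1/18) = -5*(-4 + w)²/18 - 1/(9*(-4 + w)²))
-48380/c(g(l(-2, 5))) = -48380*18*(-4 + 1)²/(-2 - 5*(-4 + 1)⁴) = -48380*162/(-2 - 5*(-3)⁴) = -48380*162/(-2 - 5*81) = -48380*162/(-2 - 405) = -48380/((1/18)*(⅑)*(-407)) = -48380/(-407/162) = -48380*(-162/407) = 7837560/407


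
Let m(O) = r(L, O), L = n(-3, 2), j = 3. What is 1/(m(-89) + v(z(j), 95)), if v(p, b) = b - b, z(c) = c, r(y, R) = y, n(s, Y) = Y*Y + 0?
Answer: 1/4 ≈ 0.25000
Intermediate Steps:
n(s, Y) = Y**2 (n(s, Y) = Y**2 + 0 = Y**2)
L = 4 (L = 2**2 = 4)
m(O) = 4
v(p, b) = 0
1/(m(-89) + v(z(j), 95)) = 1/(4 + 0) = 1/4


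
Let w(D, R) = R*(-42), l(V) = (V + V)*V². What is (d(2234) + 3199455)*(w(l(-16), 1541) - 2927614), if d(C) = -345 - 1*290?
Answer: -9571944243520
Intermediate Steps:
d(C) = -635 (d(C) = -345 - 290 = -635)
l(V) = 2*V³ (l(V) = (2*V)*V² = 2*V³)
w(D, R) = -42*R
(d(2234) + 3199455)*(w(l(-16), 1541) - 2927614) = (-635 + 3199455)*(-42*1541 - 2927614) = 3198820*(-64722 - 2927614) = 3198820*(-2992336) = -9571944243520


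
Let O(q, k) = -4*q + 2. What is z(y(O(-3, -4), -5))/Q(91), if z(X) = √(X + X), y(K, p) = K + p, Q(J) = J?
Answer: 3*√2/91 ≈ 0.046622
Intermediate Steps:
O(q, k) = 2 - 4*q
z(X) = √2*√X (z(X) = √(2*X) = √2*√X)
z(y(O(-3, -4), -5))/Q(91) = (√2*√((2 - 4*(-3)) - 5))/91 = (√2*√((2 + 12) - 5))*(1/91) = (√2*√(14 - 5))*(1/91) = (√2*√9)*(1/91) = (√2*3)*(1/91) = (3*√2)*(1/91) = 3*√2/91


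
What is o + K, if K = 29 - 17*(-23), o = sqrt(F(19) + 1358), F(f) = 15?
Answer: 420 + sqrt(1373) ≈ 457.05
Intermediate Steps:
o = sqrt(1373) (o = sqrt(15 + 1358) = sqrt(1373) ≈ 37.054)
K = 420 (K = 29 + 391 = 420)
o + K = sqrt(1373) + 420 = 420 + sqrt(1373)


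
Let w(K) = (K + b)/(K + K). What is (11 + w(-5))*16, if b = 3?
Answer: 896/5 ≈ 179.20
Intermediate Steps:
w(K) = (3 + K)/(2*K) (w(K) = (K + 3)/(K + K) = (3 + K)/((2*K)) = (3 + K)*(1/(2*K)) = (3 + K)/(2*K))
(11 + w(-5))*16 = (11 + (½)*(3 - 5)/(-5))*16 = (11 + (½)*(-⅕)*(-2))*16 = (11 + ⅕)*16 = (56/5)*16 = 896/5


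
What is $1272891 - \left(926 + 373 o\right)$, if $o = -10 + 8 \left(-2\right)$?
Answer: $1281663$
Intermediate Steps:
$o = -26$ ($o = -10 - 16 = -26$)
$1272891 - \left(926 + 373 o\right) = 1272891 - -8772 = 1272891 + \left(-926 + 9698\right) = 1272891 + 8772 = 1281663$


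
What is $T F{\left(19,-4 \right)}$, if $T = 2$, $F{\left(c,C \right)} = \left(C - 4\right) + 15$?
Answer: $14$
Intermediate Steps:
$F{\left(c,C \right)} = 11 + C$ ($F{\left(c,C \right)} = \left(-4 + C\right) + 15 = 11 + C$)
$T F{\left(19,-4 \right)} = 2 \left(11 - 4\right) = 2 \cdot 7 = 14$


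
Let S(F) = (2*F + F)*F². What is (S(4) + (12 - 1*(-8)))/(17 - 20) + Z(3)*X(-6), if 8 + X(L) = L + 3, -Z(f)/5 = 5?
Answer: 613/3 ≈ 204.33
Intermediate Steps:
Z(f) = -25 (Z(f) = -5*5 = -25)
X(L) = -5 + L (X(L) = -8 + (L + 3) = -8 + (3 + L) = -5 + L)
S(F) = 3*F³ (S(F) = (3*F)*F² = 3*F³)
(S(4) + (12 - 1*(-8)))/(17 - 20) + Z(3)*X(-6) = (3*4³ + (12 - 1*(-8)))/(17 - 20) - 25*(-5 - 6) = (3*64 + (12 + 8))/(-3) - 25*(-11) = (192 + 20)*(-⅓) + 275 = 212*(-⅓) + 275 = -212/3 + 275 = 613/3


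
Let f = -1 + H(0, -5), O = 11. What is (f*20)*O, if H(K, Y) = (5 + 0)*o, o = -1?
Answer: -1320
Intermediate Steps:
H(K, Y) = -5 (H(K, Y) = (5 + 0)*(-1) = 5*(-1) = -5)
f = -6 (f = -1 - 5 = -6)
(f*20)*O = -6*20*11 = -120*11 = -1320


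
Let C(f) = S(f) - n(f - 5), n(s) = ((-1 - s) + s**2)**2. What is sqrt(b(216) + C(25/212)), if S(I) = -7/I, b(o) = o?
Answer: I*sqrt(30884098894449)/224720 ≈ 24.73*I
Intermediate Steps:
n(s) = (-1 + s**2 - s)**2
C(f) = -(-4 + f - (-5 + f)**2)**2 - 7/f (C(f) = -7/f - (1 + (f - 5) - (f - 5)**2)**2 = -7/f - (1 + (-5 + f) - (-5 + f)**2)**2 = -7/f - (-4 + f - (-5 + f)**2)**2 = -(-4 + f - (-5 + f)**2)**2 - 7/f)
sqrt(b(216) + C(25/212)) = sqrt(216 + (-(4 + (-5 + 25/212)**2 - 25/212)**2 - 7/(25/212))) = sqrt(216 + (-(4 + (-5 + 25*(1/212))**2 - 25/212)**2 - 7/(25*(1/212)))) = sqrt(216 + (-(4 + (-5 + 25/212)**2 - 1*25/212)**2 - 7/25/212)) = sqrt(216 + (-(4 + (-1035/212)**2 - 25/212)**2 - 7*212/25)) = sqrt(216 + (-(4 + 1071225/44944 - 25/212)**2 - 1484/25)) = sqrt(216 + (-(1245701/44944)**2 - 1484/25)) = sqrt(216 + (-1*1551770981401/2019963136 - 1484/25)) = sqrt(216 + (-1551770981401/2019963136 - 1484/25)) = sqrt(216 - 41791899828849/50499078400) = sqrt(-30884098894449/50499078400) = I*sqrt(30884098894449)/224720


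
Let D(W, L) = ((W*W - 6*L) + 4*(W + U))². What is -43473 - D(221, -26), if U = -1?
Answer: -2487758602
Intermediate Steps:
D(W, L) = (-4 + W² - 6*L + 4*W)² (D(W, L) = ((W*W - 6*L) + 4*(W - 1))² = ((W² - 6*L) + 4*(-1 + W))² = ((W² - 6*L) + (-4 + 4*W))² = (-4 + W² - 6*L + 4*W)²)
-43473 - D(221, -26) = -43473 - (4 - 1*221² - 4*221 + 6*(-26))² = -43473 - (4 - 1*48841 - 884 - 156)² = -43473 - (4 - 48841 - 884 - 156)² = -43473 - 1*(-49877)² = -43473 - 1*2487715129 = -43473 - 2487715129 = -2487758602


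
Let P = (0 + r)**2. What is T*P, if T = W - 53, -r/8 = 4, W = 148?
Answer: 97280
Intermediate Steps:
r = -32 (r = -8*4 = -32)
T = 95 (T = 148 - 53 = 95)
P = 1024 (P = (0 - 32)**2 = (-32)**2 = 1024)
T*P = 95*1024 = 97280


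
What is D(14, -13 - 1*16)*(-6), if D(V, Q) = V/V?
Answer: -6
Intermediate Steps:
D(V, Q) = 1
D(14, -13 - 1*16)*(-6) = 1*(-6) = -6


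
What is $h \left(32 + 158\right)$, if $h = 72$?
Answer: $13680$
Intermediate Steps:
$h \left(32 + 158\right) = 72 \left(32 + 158\right) = 72 \cdot 190 = 13680$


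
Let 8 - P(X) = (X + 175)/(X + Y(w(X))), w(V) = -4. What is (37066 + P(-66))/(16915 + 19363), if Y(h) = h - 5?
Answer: 2780659/2720850 ≈ 1.0220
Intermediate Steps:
Y(h) = -5 + h
P(X) = 8 - (175 + X)/(-9 + X) (P(X) = 8 - (X + 175)/(X + (-5 - 4)) = 8 - (175 + X)/(X - 9) = 8 - (175 + X)/(-9 + X))
(37066 + P(-66))/(16915 + 19363) = (37066 + (-247 + 7*(-66))/(-9 - 66))/(16915 + 19363) = (37066 + (-247 - 462)/(-75))/36278 = (37066 - 1/75*(-709))*(1/36278) = (37066 + 709/75)*(1/36278) = (2780659/75)*(1/36278) = 2780659/2720850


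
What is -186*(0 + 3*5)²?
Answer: -41850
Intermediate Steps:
-186*(0 + 3*5)² = -186*(0 + 15)² = -186*15² = -186*225 = -41850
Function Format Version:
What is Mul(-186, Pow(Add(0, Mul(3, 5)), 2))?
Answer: -41850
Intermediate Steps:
Mul(-186, Pow(Add(0, Mul(3, 5)), 2)) = Mul(-186, Pow(Add(0, 15), 2)) = Mul(-186, Pow(15, 2)) = Mul(-186, 225) = -41850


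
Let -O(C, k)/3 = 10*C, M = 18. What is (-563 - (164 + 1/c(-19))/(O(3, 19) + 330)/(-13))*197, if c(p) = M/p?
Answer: -6228183959/56160 ≈ -1.1090e+5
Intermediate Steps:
O(C, k) = -30*C
c(p) = 18/p
(-563 - (164 + 1/c(-19))/(O(3, 19) + 330)/(-13))*197 = (-563 - (164 + 1/(18/(-19)))/(-30*3 + 330)/(-13))*197 = (-563 - (164 + 1/(18*(-1/19)))/(-90 + 330)*(-1)/13)*197 = (-563 - (164 + 1/(-18/19))/240*(-1)/13)*197 = (-563 - (164 - 19/18)*(1/240)*(-1)/13)*197 = (-563 - (2933/18)*(1/240)*(-1)/13)*197 = (-563 - 2933*(-1)/(4320*13))*197 = (-563 - 1*(-2933/56160))*197 = (-563 + 2933/56160)*197 = -31615147/56160*197 = -6228183959/56160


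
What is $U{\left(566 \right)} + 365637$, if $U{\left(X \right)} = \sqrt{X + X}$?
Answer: $365637 + 2 \sqrt{283} \approx 3.6567 \cdot 10^{5}$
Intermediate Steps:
$U{\left(X \right)} = \sqrt{2} \sqrt{X}$ ($U{\left(X \right)} = \sqrt{2 X} = \sqrt{2} \sqrt{X}$)
$U{\left(566 \right)} + 365637 = \sqrt{2} \sqrt{566} + 365637 = 2 \sqrt{283} + 365637 = 365637 + 2 \sqrt{283}$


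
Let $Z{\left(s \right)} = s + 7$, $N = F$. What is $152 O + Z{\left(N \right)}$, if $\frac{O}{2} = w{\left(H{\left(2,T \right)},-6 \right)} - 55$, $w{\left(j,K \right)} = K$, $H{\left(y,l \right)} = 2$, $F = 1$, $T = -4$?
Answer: $-18536$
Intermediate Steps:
$N = 1$
$Z{\left(s \right)} = 7 + s$
$O = -122$ ($O = 2 \left(-6 - 55\right) = 2 \left(-61\right) = -122$)
$152 O + Z{\left(N \right)} = 152 \left(-122\right) + \left(7 + 1\right) = -18544 + 8 = -18536$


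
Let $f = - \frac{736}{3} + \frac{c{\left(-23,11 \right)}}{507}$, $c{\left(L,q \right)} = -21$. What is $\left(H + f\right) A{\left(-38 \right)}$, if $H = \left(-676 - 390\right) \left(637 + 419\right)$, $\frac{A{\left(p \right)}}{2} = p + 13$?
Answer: $\frac{28542613850}{507} \approx 5.6297 \cdot 10^{7}$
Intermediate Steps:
$A{\left(p \right)} = 26 + 2 p$ ($A{\left(p \right)} = 2 \left(p + 13\right) = 2 \left(13 + p\right) = 26 + 2 p$)
$f = - \frac{124405}{507}$ ($f = - \frac{736}{3} - \frac{21}{507} = \left(-736\right) \frac{1}{3} - \frac{7}{169} = - \frac{736}{3} - \frac{7}{169} = - \frac{124405}{507} \approx -245.37$)
$H = -1125696$ ($H = \left(-1066\right) 1056 = -1125696$)
$\left(H + f\right) A{\left(-38 \right)} = \left(-1125696 - \frac{124405}{507}\right) \left(26 + 2 \left(-38\right)\right) = - \frac{570852277 \left(26 - 76\right)}{507} = \left(- \frac{570852277}{507}\right) \left(-50\right) = \frac{28542613850}{507}$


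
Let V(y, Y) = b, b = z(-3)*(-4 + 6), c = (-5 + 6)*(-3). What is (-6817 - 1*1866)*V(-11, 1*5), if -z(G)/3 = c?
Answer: -156294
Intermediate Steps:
c = -3 (c = 1*(-3) = -3)
z(G) = 9 (z(G) = -3*(-3) = 9)
b = 18 (b = 9*(-4 + 6) = 9*2 = 18)
V(y, Y) = 18
(-6817 - 1*1866)*V(-11, 1*5) = (-6817 - 1*1866)*18 = (-6817 - 1866)*18 = -8683*18 = -156294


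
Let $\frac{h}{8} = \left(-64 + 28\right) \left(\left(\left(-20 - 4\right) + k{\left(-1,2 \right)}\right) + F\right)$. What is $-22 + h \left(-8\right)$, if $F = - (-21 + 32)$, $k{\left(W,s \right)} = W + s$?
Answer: $-78358$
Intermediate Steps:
$F = -11$ ($F = \left(-1\right) 11 = -11$)
$h = 9792$ ($h = 8 \left(-64 + 28\right) \left(\left(\left(-20 - 4\right) + \left(-1 + 2\right)\right) - 11\right) = 8 \left(- 36 \left(\left(-24 + 1\right) - 11\right)\right) = 8 \left(- 36 \left(-23 - 11\right)\right) = 8 \left(\left(-36\right) \left(-34\right)\right) = 8 \cdot 1224 = 9792$)
$-22 + h \left(-8\right) = -22 + 9792 \left(-8\right) = -22 - 78336 = -78358$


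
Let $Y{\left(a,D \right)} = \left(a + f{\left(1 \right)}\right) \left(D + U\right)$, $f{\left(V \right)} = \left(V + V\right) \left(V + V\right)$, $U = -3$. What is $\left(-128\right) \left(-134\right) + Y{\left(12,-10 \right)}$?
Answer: $16944$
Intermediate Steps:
$f{\left(V \right)} = 4 V^{2}$ ($f{\left(V \right)} = 2 V 2 V = 4 V^{2}$)
$Y{\left(a,D \right)} = \left(-3 + D\right) \left(4 + a\right)$ ($Y{\left(a,D \right)} = \left(a + 4 \cdot 1^{2}\right) \left(D - 3\right) = \left(a + 4 \cdot 1\right) \left(-3 + D\right) = \left(a + 4\right) \left(-3 + D\right) = \left(4 + a\right) \left(-3 + D\right) = \left(-3 + D\right) \left(4 + a\right)$)
$\left(-128\right) \left(-134\right) + Y{\left(12,-10 \right)} = \left(-128\right) \left(-134\right) - 208 = 17152 - 208 = 16944$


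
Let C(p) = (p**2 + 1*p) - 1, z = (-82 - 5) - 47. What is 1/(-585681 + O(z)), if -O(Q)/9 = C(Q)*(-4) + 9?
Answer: 1/55794 ≈ 1.7923e-5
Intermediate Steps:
z = -134 (z = -87 - 47 = -134)
C(p) = -1 + p + p**2 (C(p) = (p**2 + p) - 1 = (p + p**2) - 1 = -1 + p + p**2)
O(Q) = -117 + 36*Q + 36*Q**2 (O(Q) = -9*((-1 + Q + Q**2)*(-4) + 9) = -9*((4 - 4*Q - 4*Q**2) + 9) = -9*(13 - 4*Q - 4*Q**2) = -117 + 36*Q + 36*Q**2)
1/(-585681 + O(z)) = 1/(-585681 + (-117 + 36*(-134) + 36*(-134)**2)) = 1/(-585681 + (-117 - 4824 + 36*17956)) = 1/(-585681 + (-117 - 4824 + 646416)) = 1/(-585681 + 641475) = 1/55794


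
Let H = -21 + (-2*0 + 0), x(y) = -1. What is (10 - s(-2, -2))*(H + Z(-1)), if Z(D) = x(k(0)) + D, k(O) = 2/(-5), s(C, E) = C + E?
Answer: -322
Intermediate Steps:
k(O) = -⅖ (k(O) = 2*(-⅕) = -⅖)
H = -21 (H = -21 + (0 + 0) = -21 + 0 = -21)
Z(D) = -1 + D
(10 - s(-2, -2))*(H + Z(-1)) = (10 - (-2 - 2))*(-21 + (-1 - 1)) = (10 - 1*(-4))*(-21 - 2) = (10 + 4)*(-23) = 14*(-23) = -322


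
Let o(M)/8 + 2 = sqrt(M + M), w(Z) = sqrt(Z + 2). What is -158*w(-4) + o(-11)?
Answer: -16 - 158*I*sqrt(2) + 8*I*sqrt(22) ≈ -16.0 - 185.92*I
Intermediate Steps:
w(Z) = sqrt(2 + Z)
o(M) = -16 + 8*sqrt(2)*sqrt(M) (o(M) = -16 + 8*sqrt(M + M) = -16 + 8*sqrt(2*M) = -16 + 8*(sqrt(2)*sqrt(M)) = -16 + 8*sqrt(2)*sqrt(M))
-158*w(-4) + o(-11) = -158*sqrt(2 - 4) + (-16 + 8*sqrt(2)*sqrt(-11)) = -158*I*sqrt(2) + (-16 + 8*sqrt(2)*(I*sqrt(11))) = -158*I*sqrt(2) + (-16 + 8*I*sqrt(22)) = -16 - 158*I*sqrt(2) + 8*I*sqrt(22)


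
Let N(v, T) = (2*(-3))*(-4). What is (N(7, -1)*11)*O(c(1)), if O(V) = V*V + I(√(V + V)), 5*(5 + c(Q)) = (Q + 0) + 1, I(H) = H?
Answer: 139656/25 + 264*I*√230/5 ≈ 5586.2 + 800.75*I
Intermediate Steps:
N(v, T) = 24 (N(v, T) = -6*(-4) = 24)
c(Q) = -24/5 + Q/5 (c(Q) = -5 + ((Q + 0) + 1)/5 = -5 + (Q + 1)/5 = -5 + (1 + Q)/5 = -5 + (⅕ + Q/5) = -24/5 + Q/5)
O(V) = V² + √2*√V (O(V) = V*V + √(V + V) = V² + √(2*V) = V² + √2*√V)
(N(7, -1)*11)*O(c(1)) = (24*11)*((-24/5 + (⅕)*1)² + √2*√(-24/5 + (⅕)*1)) = 264*((-24/5 + ⅕)² + √2*√(-24/5 + ⅕)) = 264*((-23/5)² + √2*√(-23/5)) = 264*(529/25 + √2*(I*√115/5)) = 264*(529/25 + I*√230/5) = 139656/25 + 264*I*√230/5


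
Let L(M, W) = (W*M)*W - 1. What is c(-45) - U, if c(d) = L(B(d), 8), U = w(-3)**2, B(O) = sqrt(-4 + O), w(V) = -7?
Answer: -50 + 448*I ≈ -50.0 + 448.0*I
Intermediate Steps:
U = 49 (U = (-7)**2 = 49)
L(M, W) = -1 + M*W**2 (L(M, W) = (M*W)*W - 1 = M*W**2 - 1 = -1 + M*W**2)
c(d) = -1 + 64*sqrt(-4 + d) (c(d) = -1 + sqrt(-4 + d)*8**2 = -1 + sqrt(-4 + d)*64 = -1 + 64*sqrt(-4 + d))
c(-45) - U = (-1 + 64*sqrt(-4 - 45)) - 1*49 = (-1 + 64*sqrt(-49)) - 49 = (-1 + 64*(7*I)) - 49 = (-1 + 448*I) - 49 = -50 + 448*I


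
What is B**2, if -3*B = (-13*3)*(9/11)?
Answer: 13689/121 ≈ 113.13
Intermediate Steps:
B = 117/11 (B = -(-13*3)*9/11/3 = -(-13)*9*(1/11) = -(-13)*9/11 = -1/3*(-351/11) = 117/11 ≈ 10.636)
B**2 = (117/11)**2 = 13689/121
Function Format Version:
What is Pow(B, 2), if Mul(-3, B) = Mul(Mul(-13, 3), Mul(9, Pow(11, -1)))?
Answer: Rational(13689, 121) ≈ 113.13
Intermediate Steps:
B = Rational(117, 11) (B = Mul(Rational(-1, 3), Mul(Mul(-13, 3), Mul(9, Pow(11, -1)))) = Mul(Rational(-1, 3), Mul(-39, Mul(9, Rational(1, 11)))) = Mul(Rational(-1, 3), Mul(-39, Rational(9, 11))) = Mul(Rational(-1, 3), Rational(-351, 11)) = Rational(117, 11) ≈ 10.636)
Pow(B, 2) = Pow(Rational(117, 11), 2) = Rational(13689, 121)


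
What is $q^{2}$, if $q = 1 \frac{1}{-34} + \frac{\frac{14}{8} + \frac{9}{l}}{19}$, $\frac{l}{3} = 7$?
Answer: $\frac{594441}{81793936} \approx 0.0072675$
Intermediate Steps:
$l = 21$ ($l = 3 \cdot 7 = 21$)
$q = \frac{771}{9044}$ ($q = 1 \frac{1}{-34} + \frac{\frac{14}{8} + \frac{9}{21}}{19} = 1 \left(- \frac{1}{34}\right) + \left(14 \cdot \frac{1}{8} + 9 \cdot \frac{1}{21}\right) \frac{1}{19} = - \frac{1}{34} + \left(\frac{7}{4} + \frac{3}{7}\right) \frac{1}{19} = - \frac{1}{34} + \frac{61}{28} \cdot \frac{1}{19} = - \frac{1}{34} + \frac{61}{532} = \frac{771}{9044} \approx 0.08525$)
$q^{2} = \left(\frac{771}{9044}\right)^{2} = \frac{594441}{81793936}$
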